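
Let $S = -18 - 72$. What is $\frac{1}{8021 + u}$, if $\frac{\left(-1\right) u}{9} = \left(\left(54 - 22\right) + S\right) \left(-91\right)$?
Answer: $- \frac{1}{39481} \approx -2.5329 \cdot 10^{-5}$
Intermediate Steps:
$S = -90$ ($S = -18 - 72 = -90$)
$u = -47502$ ($u = - 9 \left(\left(54 - 22\right) - 90\right) \left(-91\right) = - 9 \left(32 - 90\right) \left(-91\right) = - 9 \left(\left(-58\right) \left(-91\right)\right) = \left(-9\right) 5278 = -47502$)
$\frac{1}{8021 + u} = \frac{1}{8021 - 47502} = \frac{1}{-39481} = - \frac{1}{39481}$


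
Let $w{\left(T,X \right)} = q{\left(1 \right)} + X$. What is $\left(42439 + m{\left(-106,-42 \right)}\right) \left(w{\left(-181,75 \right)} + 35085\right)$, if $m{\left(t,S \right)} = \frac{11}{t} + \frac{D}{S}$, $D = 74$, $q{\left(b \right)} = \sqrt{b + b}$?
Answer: $\frac{553565257460}{371} + \frac{94465061 \sqrt{2}}{2226} \approx 1.4922 \cdot 10^{9}$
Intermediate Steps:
$q{\left(b \right)} = \sqrt{2} \sqrt{b}$ ($q{\left(b \right)} = \sqrt{2 b} = \sqrt{2} \sqrt{b}$)
$w{\left(T,X \right)} = X + \sqrt{2}$ ($w{\left(T,X \right)} = \sqrt{2} \sqrt{1} + X = \sqrt{2} \cdot 1 + X = \sqrt{2} + X = X + \sqrt{2}$)
$m{\left(t,S \right)} = \frac{11}{t} + \frac{74}{S}$
$\left(42439 + m{\left(-106,-42 \right)}\right) \left(w{\left(-181,75 \right)} + 35085\right) = \left(42439 + \left(\frac{11}{-106} + \frac{74}{-42}\right)\right) \left(\left(75 + \sqrt{2}\right) + 35085\right) = \left(42439 + \left(11 \left(- \frac{1}{106}\right) + 74 \left(- \frac{1}{42}\right)\right)\right) \left(35160 + \sqrt{2}\right) = \left(42439 - \frac{4153}{2226}\right) \left(35160 + \sqrt{2}\right) = \frac{94465061 \left(35160 + \sqrt{2}\right)}{2226} = \frac{553565257460}{371} + \frac{94465061 \sqrt{2}}{2226}$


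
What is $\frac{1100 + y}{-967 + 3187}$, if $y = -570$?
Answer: $\frac{53}{222} \approx 0.23874$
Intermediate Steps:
$\frac{1100 + y}{-967 + 3187} = \frac{1100 - 570}{-967 + 3187} = \frac{530}{2220} = 530 \cdot \frac{1}{2220} = \frac{53}{222}$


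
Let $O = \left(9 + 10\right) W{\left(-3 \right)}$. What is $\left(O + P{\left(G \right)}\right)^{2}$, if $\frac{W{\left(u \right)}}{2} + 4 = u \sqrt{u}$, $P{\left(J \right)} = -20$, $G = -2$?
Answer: $-9404 + 39216 i \sqrt{3} \approx -9404.0 + 67924.0 i$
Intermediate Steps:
$W{\left(u \right)} = -8 + 2 u^{\frac{3}{2}}$ ($W{\left(u \right)} = -8 + 2 u \sqrt{u} = -8 + 2 u^{\frac{3}{2}}$)
$O = -152 - 114 i \sqrt{3}$ ($O = \left(9 + 10\right) \left(-8 + 2 \left(-3\right)^{\frac{3}{2}}\right) = 19 \left(-8 + 2 \left(- 3 i \sqrt{3}\right)\right) = 19 \left(-8 - 6 i \sqrt{3}\right) = -152 - 114 i \sqrt{3} \approx -152.0 - 197.45 i$)
$\left(O + P{\left(G \right)}\right)^{2} = \left(\left(-152 - 114 i \sqrt{3}\right) - 20\right)^{2} = \left(-172 - 114 i \sqrt{3}\right)^{2}$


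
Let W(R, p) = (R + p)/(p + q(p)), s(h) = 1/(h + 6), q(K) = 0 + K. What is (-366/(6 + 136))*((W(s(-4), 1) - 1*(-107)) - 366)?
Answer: 189039/284 ≈ 665.63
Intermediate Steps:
q(K) = K
s(h) = 1/(6 + h)
W(R, p) = (R + p)/(2*p) (W(R, p) = (R + p)/(p + p) = (R + p)/((2*p)) = (R + p)*(1/(2*p)) = (R + p)/(2*p))
(-366/(6 + 136))*((W(s(-4), 1) - 1*(-107)) - 366) = (-366/(6 + 136))*(((½)*(1/(6 - 4) + 1)/1 - 1*(-107)) - 366) = (-366/142)*(((½)*1*(1/2 + 1) + 107) - 366) = (-366*1/142)*(((½)*1*(½ + 1) + 107) - 366) = -183*(((½)*1*(3/2) + 107) - 366)/71 = -183*((¾ + 107) - 366)/71 = -183*(431/4 - 366)/71 = -183/71*(-1033/4) = 189039/284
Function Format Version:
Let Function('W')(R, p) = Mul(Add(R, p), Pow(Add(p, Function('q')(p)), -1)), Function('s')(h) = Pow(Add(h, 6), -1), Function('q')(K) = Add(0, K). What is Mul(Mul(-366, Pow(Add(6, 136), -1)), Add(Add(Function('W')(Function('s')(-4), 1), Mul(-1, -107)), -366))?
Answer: Rational(189039, 284) ≈ 665.63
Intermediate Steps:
Function('q')(K) = K
Function('s')(h) = Pow(Add(6, h), -1)
Function('W')(R, p) = Mul(Rational(1, 2), Pow(p, -1), Add(R, p)) (Function('W')(R, p) = Mul(Add(R, p), Pow(Add(p, p), -1)) = Mul(Add(R, p), Pow(Mul(2, p), -1)) = Mul(Add(R, p), Mul(Rational(1, 2), Pow(p, -1))) = Mul(Rational(1, 2), Pow(p, -1), Add(R, p)))
Mul(Mul(-366, Pow(Add(6, 136), -1)), Add(Add(Function('W')(Function('s')(-4), 1), Mul(-1, -107)), -366)) = Mul(Mul(-366, Pow(Add(6, 136), -1)), Add(Add(Mul(Rational(1, 2), Pow(1, -1), Add(Pow(Add(6, -4), -1), 1)), Mul(-1, -107)), -366)) = Mul(Mul(-366, Pow(142, -1)), Add(Add(Mul(Rational(1, 2), 1, Add(Pow(2, -1), 1)), 107), -366)) = Mul(Mul(-366, Rational(1, 142)), Add(Add(Mul(Rational(1, 2), 1, Add(Rational(1, 2), 1)), 107), -366)) = Mul(Rational(-183, 71), Add(Add(Mul(Rational(1, 2), 1, Rational(3, 2)), 107), -366)) = Mul(Rational(-183, 71), Add(Add(Rational(3, 4), 107), -366)) = Mul(Rational(-183, 71), Add(Rational(431, 4), -366)) = Mul(Rational(-183, 71), Rational(-1033, 4)) = Rational(189039, 284)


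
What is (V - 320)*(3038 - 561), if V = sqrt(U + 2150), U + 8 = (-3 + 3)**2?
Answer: -792640 + 7431*sqrt(238) ≈ -6.7800e+5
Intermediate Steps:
U = -8 (U = -8 + (-3 + 3)**2 = -8 + 0**2 = -8 + 0 = -8)
V = 3*sqrt(238) (V = sqrt(-8 + 2150) = sqrt(2142) = 3*sqrt(238) ≈ 46.282)
(V - 320)*(3038 - 561) = (3*sqrt(238) - 320)*(3038 - 561) = (-320 + 3*sqrt(238))*2477 = -792640 + 7431*sqrt(238)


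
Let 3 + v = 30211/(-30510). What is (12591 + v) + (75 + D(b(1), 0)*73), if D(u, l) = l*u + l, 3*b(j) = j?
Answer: 386317919/30510 ≈ 12662.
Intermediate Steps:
b(j) = j/3
v = -121741/30510 (v = -3 + 30211/(-30510) = -3 + 30211*(-1/30510) = -3 - 30211/30510 = -121741/30510 ≈ -3.9902)
D(u, l) = l + l*u
(12591 + v) + (75 + D(b(1), 0)*73) = (12591 - 121741/30510) + (75 + (0*(1 + (1/3)*1))*73) = 384029669/30510 + (75 + (0*(1 + 1/3))*73) = 384029669/30510 + (75 + (0*(4/3))*73) = 384029669/30510 + (75 + 0*73) = 384029669/30510 + (75 + 0) = 384029669/30510 + 75 = 386317919/30510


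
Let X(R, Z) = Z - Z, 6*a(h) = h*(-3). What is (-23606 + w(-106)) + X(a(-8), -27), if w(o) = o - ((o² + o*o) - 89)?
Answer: -46095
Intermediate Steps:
w(o) = 89 + o - 2*o² (w(o) = o - ((o² + o²) - 89) = o - (2*o² - 89) = o - (-89 + 2*o²) = o + (89 - 2*o²) = 89 + o - 2*o²)
a(h) = -h/2 (a(h) = (h*(-3))/6 = (-3*h)/6 = -h/2)
X(R, Z) = 0
(-23606 + w(-106)) + X(a(-8), -27) = (-23606 + (89 - 106 - 2*(-106)²)) + 0 = (-23606 + (89 - 106 - 2*11236)) + 0 = (-23606 + (89 - 106 - 22472)) + 0 = (-23606 - 22489) + 0 = -46095 + 0 = -46095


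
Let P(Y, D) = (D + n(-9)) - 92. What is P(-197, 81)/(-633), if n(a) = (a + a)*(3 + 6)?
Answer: 173/633 ≈ 0.27330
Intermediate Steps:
n(a) = 18*a (n(a) = (2*a)*9 = 18*a)
P(Y, D) = -254 + D (P(Y, D) = (D + 18*(-9)) - 92 = (D - 162) - 92 = (-162 + D) - 92 = -254 + D)
P(-197, 81)/(-633) = (-254 + 81)/(-633) = -173*(-1/633) = 173/633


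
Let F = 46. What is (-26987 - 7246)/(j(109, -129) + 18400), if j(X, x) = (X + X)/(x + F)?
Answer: -947113/508994 ≈ -1.8608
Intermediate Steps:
j(X, x) = 2*X/(46 + x) (j(X, x) = (X + X)/(x + 46) = (2*X)/(46 + x) = 2*X/(46 + x))
(-26987 - 7246)/(j(109, -129) + 18400) = (-26987 - 7246)/(2*109/(46 - 129) + 18400) = -34233/(2*109/(-83) + 18400) = -34233/(2*109*(-1/83) + 18400) = -34233/(-218/83 + 18400) = -34233/1526982/83 = -34233*83/1526982 = -947113/508994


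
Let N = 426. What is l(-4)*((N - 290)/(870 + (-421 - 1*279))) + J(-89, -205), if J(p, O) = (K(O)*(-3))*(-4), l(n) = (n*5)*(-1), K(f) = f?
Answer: -2444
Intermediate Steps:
l(n) = -5*n (l(n) = (5*n)*(-1) = -5*n)
J(p, O) = 12*O (J(p, O) = (O*(-3))*(-4) = -3*O*(-4) = 12*O)
l(-4)*((N - 290)/(870 + (-421 - 1*279))) + J(-89, -205) = (-5*(-4))*((426 - 290)/(870 + (-421 - 1*279))) + 12*(-205) = 20*(136/(870 + (-421 - 279))) - 2460 = 20*(136/(870 - 700)) - 2460 = 20*(136/170) - 2460 = 20*(136*(1/170)) - 2460 = 20*(4/5) - 2460 = 16 - 2460 = -2444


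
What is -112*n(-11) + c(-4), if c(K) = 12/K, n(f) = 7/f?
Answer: 751/11 ≈ 68.273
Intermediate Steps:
-112*n(-11) + c(-4) = -784/(-11) + 12/(-4) = -784*(-1)/11 + 12*(-¼) = -112*(-7/11) - 3 = 784/11 - 3 = 751/11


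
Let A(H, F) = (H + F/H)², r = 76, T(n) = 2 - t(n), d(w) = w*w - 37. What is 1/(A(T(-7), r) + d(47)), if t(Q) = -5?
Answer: 49/122053 ≈ 0.00040146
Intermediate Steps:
d(w) = -37 + w² (d(w) = w² - 37 = -37 + w²)
T(n) = 7 (T(n) = 2 - 1*(-5) = 2 + 5 = 7)
A(H, F) = (H + F/H)²
1/(A(T(-7), r) + d(47)) = 1/((76 + 7²)²/7² + (-37 + 47²)) = 1/((76 + 49)²/49 + (-37 + 2209)) = 1/((1/49)*125² + 2172) = 1/((1/49)*15625 + 2172) = 1/(15625/49 + 2172) = 1/(122053/49) = 49/122053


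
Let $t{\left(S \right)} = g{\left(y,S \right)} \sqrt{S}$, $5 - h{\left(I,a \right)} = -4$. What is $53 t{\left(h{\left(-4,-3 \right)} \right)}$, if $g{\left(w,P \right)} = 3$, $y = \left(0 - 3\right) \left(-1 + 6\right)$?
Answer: $477$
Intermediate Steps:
$h{\left(I,a \right)} = 9$ ($h{\left(I,a \right)} = 5 - -4 = 5 + 4 = 9$)
$y = -15$ ($y = \left(-3\right) 5 = -15$)
$t{\left(S \right)} = 3 \sqrt{S}$
$53 t{\left(h{\left(-4,-3 \right)} \right)} = 53 \cdot 3 \sqrt{9} = 53 \cdot 3 \cdot 3 = 53 \cdot 9 = 477$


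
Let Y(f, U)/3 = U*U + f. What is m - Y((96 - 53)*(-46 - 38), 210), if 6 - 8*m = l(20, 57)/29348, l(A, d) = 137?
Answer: -28517627825/234784 ≈ -1.2146e+5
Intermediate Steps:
Y(f, U) = 3*f + 3*U² (Y(f, U) = 3*(U*U + f) = 3*(U² + f) = 3*(f + U²) = 3*f + 3*U²)
m = 175951/234784 (m = ¾ - 137/(8*29348) = ¾ - ⅛*137/29348 = ¾ - 137/234784 = 175951/234784 ≈ 0.74942)
m - Y((96 - 53)*(-46 - 38), 210) = 175951/234784 - (3*((96 - 53)*(-46 - 38)) + 3*210²) = 175951/234784 - (3*(43*(-84)) + 3*44100) = 175951/234784 - (3*(-3612) + 132300) = 175951/234784 - (-10836 + 132300) = 175951/234784 - 1*121464 = 175951/234784 - 121464 = -28517627825/234784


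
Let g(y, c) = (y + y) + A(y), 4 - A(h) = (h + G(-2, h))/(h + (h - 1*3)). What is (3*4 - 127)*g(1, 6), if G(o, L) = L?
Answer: -920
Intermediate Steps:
A(h) = 4 - 2*h/(-3 + 2*h) (A(h) = 4 - (h + h)/(h + (h - 1*3)) = 4 - 2*h/(h + (h - 3)) = 4 - 2*h/(h + (-3 + h)) = 4 - 2*h/(-3 + 2*h))
g(y, c) = 2*y + 6*(-2 + y)/(-3 + 2*y) (g(y, c) = (y + y) + 6*(-2 + y)/(-3 + 2*y) = 2*y + 6*(-2 + y)/(-3 + 2*y))
(3*4 - 127)*g(1, 6) = (3*4 - 127)*(4*(-3 + 1²)/(-3 + 2*1)) = (12 - 127)*(4*(-3 + 1)/(-3 + 2)) = -460*(-2)/(-1) = -460*(-1)*(-2) = -115*8 = -920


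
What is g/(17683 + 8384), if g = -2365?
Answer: -2365/26067 ≈ -0.090728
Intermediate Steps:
g/(17683 + 8384) = -2365/(17683 + 8384) = -2365/26067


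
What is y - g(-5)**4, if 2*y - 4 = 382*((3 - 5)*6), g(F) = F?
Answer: -2915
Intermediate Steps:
y = -2290 (y = 2 + (382*((3 - 5)*6))/2 = 2 + (382*(-2*6))/2 = 2 + (382*(-12))/2 = 2 + (1/2)*(-4584) = 2 - 2292 = -2290)
y - g(-5)**4 = -2290 - 1*(-5)**4 = -2290 - 1*625 = -2290 - 625 = -2915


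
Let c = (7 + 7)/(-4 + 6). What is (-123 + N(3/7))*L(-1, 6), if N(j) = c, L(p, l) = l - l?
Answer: 0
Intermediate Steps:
c = 7 (c = 14/2 = 14*(½) = 7)
L(p, l) = 0
N(j) = 7
(-123 + N(3/7))*L(-1, 6) = (-123 + 7)*0 = -116*0 = 0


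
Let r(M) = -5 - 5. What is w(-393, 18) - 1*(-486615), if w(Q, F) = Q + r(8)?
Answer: 486212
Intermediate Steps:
r(M) = -10
w(Q, F) = -10 + Q (w(Q, F) = Q - 10 = -10 + Q)
w(-393, 18) - 1*(-486615) = (-10 - 393) - 1*(-486615) = -403 + 486615 = 486212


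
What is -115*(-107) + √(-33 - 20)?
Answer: 12305 + I*√53 ≈ 12305.0 + 7.2801*I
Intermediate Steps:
-115*(-107) + √(-33 - 20) = 12305 + √(-53) = 12305 + I*√53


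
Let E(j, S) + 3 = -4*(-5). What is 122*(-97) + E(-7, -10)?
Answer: -11817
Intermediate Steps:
E(j, S) = 17 (E(j, S) = -3 - 4*(-5) = -3 + 20 = 17)
122*(-97) + E(-7, -10) = 122*(-97) + 17 = -11834 + 17 = -11817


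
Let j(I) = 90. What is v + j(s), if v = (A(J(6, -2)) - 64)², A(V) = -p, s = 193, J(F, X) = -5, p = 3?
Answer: 4579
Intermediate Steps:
A(V) = -3 (A(V) = -1*3 = -3)
v = 4489 (v = (-3 - 64)² = (-67)² = 4489)
v + j(s) = 4489 + 90 = 4579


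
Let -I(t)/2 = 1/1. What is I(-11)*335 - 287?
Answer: -957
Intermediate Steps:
I(t) = -2 (I(t) = -2/1 = -2*1 = -2)
I(-11)*335 - 287 = -2*335 - 287 = -670 - 287 = -957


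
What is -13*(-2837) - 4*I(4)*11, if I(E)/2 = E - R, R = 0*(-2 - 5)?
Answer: 36529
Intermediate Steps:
R = 0 (R = 0*(-7) = 0)
I(E) = 2*E (I(E) = 2*(E - 1*0) = 2*(E + 0) = 2*E)
-13*(-2837) - 4*I(4)*11 = -13*(-2837) - 4*(2*4)*11 = 36881 - 4*8*11 = 36881 - 32*11 = 36881 - 1*352 = 36881 - 352 = 36529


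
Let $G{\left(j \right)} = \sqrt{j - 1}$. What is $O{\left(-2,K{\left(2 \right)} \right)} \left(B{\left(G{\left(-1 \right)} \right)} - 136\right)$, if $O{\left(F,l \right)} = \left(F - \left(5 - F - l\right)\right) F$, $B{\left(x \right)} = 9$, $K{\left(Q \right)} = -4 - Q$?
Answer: $-3810$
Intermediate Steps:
$G{\left(j \right)} = \sqrt{-1 + j}$
$O{\left(F,l \right)} = F \left(-5 + l + 2 F\right)$ ($O{\left(F,l \right)} = \left(F - \left(5 - F - l\right)\right) F = \left(F + \left(-5 + F + l\right)\right) F = \left(-5 + l + 2 F\right) F = F \left(-5 + l + 2 F\right)$)
$O{\left(-2,K{\left(2 \right)} \right)} \left(B{\left(G{\left(-1 \right)} \right)} - 136\right) = - 2 \left(-5 - 6 + 2 \left(-2\right)\right) \left(9 - 136\right) = - 2 \left(-5 - 6 - 4\right) \left(-127\right) = \left(-2\right) \left(-15\right) \left(-127\right) = 30 \left(-127\right) = -3810$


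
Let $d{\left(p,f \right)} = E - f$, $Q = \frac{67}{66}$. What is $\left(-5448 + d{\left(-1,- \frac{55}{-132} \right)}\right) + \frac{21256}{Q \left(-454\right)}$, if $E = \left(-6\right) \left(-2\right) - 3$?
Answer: $- \frac{1001154433}{182508} \approx -5485.5$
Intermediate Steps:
$E = 9$ ($E = 12 - 3 = 9$)
$Q = \frac{67}{66}$ ($Q = 67 \cdot \frac{1}{66} = \frac{67}{66} \approx 1.0152$)
$d{\left(p,f \right)} = 9 - f$
$\left(-5448 + d{\left(-1,- \frac{55}{-132} \right)}\right) + \frac{21256}{Q \left(-454\right)} = \left(-5448 + \left(9 - - \frac{55}{-132}\right)\right) + \frac{21256}{\frac{67}{66} \left(-454\right)} = \left(-5448 + \left(9 - \left(-55\right) \left(- \frac{1}{132}\right)\right)\right) + \frac{21256}{- \frac{15209}{33}} = \left(-5448 + \left(9 - \frac{5}{12}\right)\right) + 21256 \left(- \frac{33}{15209}\right) = \left(-5448 + \left(9 - \frac{5}{12}\right)\right) - \frac{701448}{15209} = \left(-5448 + \frac{103}{12}\right) - \frac{701448}{15209} = - \frac{65273}{12} - \frac{701448}{15209} = - \frac{1001154433}{182508}$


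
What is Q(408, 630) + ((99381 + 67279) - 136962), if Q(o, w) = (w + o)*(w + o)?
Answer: 1107142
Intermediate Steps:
Q(o, w) = (o + w)² (Q(o, w) = (o + w)*(o + w) = (o + w)²)
Q(408, 630) + ((99381 + 67279) - 136962) = (408 + 630)² + ((99381 + 67279) - 136962) = 1038² + (166660 - 136962) = 1077444 + 29698 = 1107142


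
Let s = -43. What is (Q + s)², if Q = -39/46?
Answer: 4068289/2116 ≈ 1922.6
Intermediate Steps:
Q = -39/46 (Q = -39*1/46 = -39/46 ≈ -0.84783)
(Q + s)² = (-39/46 - 43)² = (-2017/46)² = 4068289/2116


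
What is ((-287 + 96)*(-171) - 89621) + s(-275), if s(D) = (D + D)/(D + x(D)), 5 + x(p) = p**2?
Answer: -858330350/15069 ≈ -56960.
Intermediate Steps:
x(p) = -5 + p**2
s(D) = 2*D/(-5 + D + D**2) (s(D) = (D + D)/(D + (-5 + D**2)) = (2*D)/(-5 + D + D**2) = 2*D/(-5 + D + D**2))
((-287 + 96)*(-171) - 89621) + s(-275) = ((-287 + 96)*(-171) - 89621) + 2*(-275)/(-5 - 275 + (-275)**2) = (-191*(-171) - 89621) + 2*(-275)/(-5 - 275 + 75625) = (32661 - 89621) + 2*(-275)/75345 = -56960 + 2*(-275)*(1/75345) = -56960 - 110/15069 = -858330350/15069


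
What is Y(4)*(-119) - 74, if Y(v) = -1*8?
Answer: 878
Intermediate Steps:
Y(v) = -8
Y(4)*(-119) - 74 = -8*(-119) - 74 = 952 - 74 = 878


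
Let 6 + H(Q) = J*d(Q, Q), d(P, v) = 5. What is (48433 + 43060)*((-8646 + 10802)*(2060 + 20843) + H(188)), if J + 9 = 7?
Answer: 4517819306036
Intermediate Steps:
J = -2 (J = -9 + 7 = -2)
H(Q) = -16 (H(Q) = -6 - 2*5 = -6 - 10 = -16)
(48433 + 43060)*((-8646 + 10802)*(2060 + 20843) + H(188)) = (48433 + 43060)*((-8646 + 10802)*(2060 + 20843) - 16) = 91493*(2156*22903 - 16) = 91493*(49378868 - 16) = 91493*49378852 = 4517819306036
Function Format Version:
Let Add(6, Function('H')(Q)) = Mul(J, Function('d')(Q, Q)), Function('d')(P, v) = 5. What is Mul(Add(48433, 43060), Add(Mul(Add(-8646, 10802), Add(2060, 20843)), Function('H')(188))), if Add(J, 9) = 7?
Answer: 4517819306036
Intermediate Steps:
J = -2 (J = Add(-9, 7) = -2)
Function('H')(Q) = -16 (Function('H')(Q) = Add(-6, Mul(-2, 5)) = Add(-6, -10) = -16)
Mul(Add(48433, 43060), Add(Mul(Add(-8646, 10802), Add(2060, 20843)), Function('H')(188))) = Mul(Add(48433, 43060), Add(Mul(Add(-8646, 10802), Add(2060, 20843)), -16)) = Mul(91493, Add(Mul(2156, 22903), -16)) = Mul(91493, Add(49378868, -16)) = Mul(91493, 49378852) = 4517819306036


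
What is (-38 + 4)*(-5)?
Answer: 170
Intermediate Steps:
(-38 + 4)*(-5) = -34*(-5) = 170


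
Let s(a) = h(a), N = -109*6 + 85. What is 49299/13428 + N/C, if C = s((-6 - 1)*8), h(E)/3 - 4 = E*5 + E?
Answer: 131348/30959 ≈ 4.2426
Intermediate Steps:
N = -569 (N = -654 + 85 = -569)
h(E) = 12 + 18*E (h(E) = 12 + 3*(E*5 + E) = 12 + 3*(5*E + E) = 12 + 3*(6*E) = 12 + 18*E)
s(a) = 12 + 18*a
C = -996 (C = 12 + 18*((-6 - 1)*8) = 12 + 18*(-7*8) = 12 + 18*(-56) = 12 - 1008 = -996)
49299/13428 + N/C = 49299/13428 - 569/(-996) = 49299*(1/13428) - 569*(-1/996) = 16433/4476 + 569/996 = 131348/30959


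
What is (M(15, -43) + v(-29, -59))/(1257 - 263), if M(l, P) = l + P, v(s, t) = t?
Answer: -87/994 ≈ -0.087525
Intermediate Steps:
M(l, P) = P + l
(M(15, -43) + v(-29, -59))/(1257 - 263) = ((-43 + 15) - 59)/(1257 - 263) = (-28 - 59)/994 = -87*1/994 = -87/994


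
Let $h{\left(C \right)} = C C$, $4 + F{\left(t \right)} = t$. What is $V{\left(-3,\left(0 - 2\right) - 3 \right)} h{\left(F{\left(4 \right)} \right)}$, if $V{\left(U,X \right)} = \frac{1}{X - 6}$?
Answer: $0$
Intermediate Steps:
$V{\left(U,X \right)} = \frac{1}{-6 + X}$
$F{\left(t \right)} = -4 + t$
$h{\left(C \right)} = C^{2}$
$V{\left(-3,\left(0 - 2\right) - 3 \right)} h{\left(F{\left(4 \right)} \right)} = \frac{\left(-4 + 4\right)^{2}}{-6 + \left(\left(0 - 2\right) - 3\right)} = \frac{0^{2}}{-6 - 5} = \frac{1}{-6 - 5} \cdot 0 = \frac{1}{-11} \cdot 0 = \left(- \frac{1}{11}\right) 0 = 0$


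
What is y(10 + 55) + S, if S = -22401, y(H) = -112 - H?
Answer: -22578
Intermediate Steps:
y(10 + 55) + S = (-112 - (10 + 55)) - 22401 = (-112 - 1*65) - 22401 = (-112 - 65) - 22401 = -177 - 22401 = -22578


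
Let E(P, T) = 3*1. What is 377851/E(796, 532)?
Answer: 377851/3 ≈ 1.2595e+5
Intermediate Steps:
E(P, T) = 3
377851/E(796, 532) = 377851/3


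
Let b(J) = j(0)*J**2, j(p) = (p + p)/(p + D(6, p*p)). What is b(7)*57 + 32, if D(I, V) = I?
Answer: 32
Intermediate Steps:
j(p) = 2*p/(6 + p) (j(p) = (p + p)/(p + 6) = (2*p)/(6 + p) = 2*p/(6 + p))
b(J) = 0 (b(J) = (2*0/(6 + 0))*J**2 = (2*0/6)*J**2 = (2*0*(1/6))*J**2 = 0*J**2 = 0)
b(7)*57 + 32 = 0*57 + 32 = 0 + 32 = 32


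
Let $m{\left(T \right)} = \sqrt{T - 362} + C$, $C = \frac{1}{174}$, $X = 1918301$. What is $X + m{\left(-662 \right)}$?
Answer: $\frac{333784375}{174} + 32 i \approx 1.9183 \cdot 10^{6} + 32.0 i$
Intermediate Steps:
$C = \frac{1}{174} \approx 0.0057471$
$m{\left(T \right)} = \frac{1}{174} + \sqrt{-362 + T}$ ($m{\left(T \right)} = \sqrt{T - 362} + \frac{1}{174} = \sqrt{-362 + T} + \frac{1}{174} = \frac{1}{174} + \sqrt{-362 + T}$)
$X + m{\left(-662 \right)} = 1918301 + \left(\frac{1}{174} + \sqrt{-362 - 662}\right) = 1918301 + \left(\frac{1}{174} + \sqrt{-1024}\right) = 1918301 + \left(\frac{1}{174} + 32 i\right) = \frac{333784375}{174} + 32 i$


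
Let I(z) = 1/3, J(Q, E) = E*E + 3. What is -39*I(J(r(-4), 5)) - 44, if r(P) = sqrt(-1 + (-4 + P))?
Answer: -57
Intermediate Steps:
r(P) = sqrt(-5 + P)
J(Q, E) = 3 + E**2 (J(Q, E) = E**2 + 3 = 3 + E**2)
I(z) = 1/3
-39*I(J(r(-4), 5)) - 44 = -39*1/3 - 44 = -13 - 44 = -57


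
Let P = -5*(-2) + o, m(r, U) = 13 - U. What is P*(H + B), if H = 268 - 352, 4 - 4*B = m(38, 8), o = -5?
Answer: -1685/4 ≈ -421.25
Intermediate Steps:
B = -1/4 (B = 1 - (13 - 1*8)/4 = 1 - (13 - 8)/4 = 1 - 1/4*5 = 1 - 5/4 = -1/4 ≈ -0.25000)
H = -84
P = 5 (P = -5*(-2) - 5 = 10 - 5 = 5)
P*(H + B) = 5*(-84 - 1/4) = 5*(-337/4) = -1685/4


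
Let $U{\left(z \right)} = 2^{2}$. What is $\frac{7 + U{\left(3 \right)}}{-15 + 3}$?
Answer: $- \frac{11}{12} \approx -0.91667$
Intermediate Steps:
$U{\left(z \right)} = 4$
$\frac{7 + U{\left(3 \right)}}{-15 + 3} = \frac{7 + 4}{-15 + 3} = \frac{1}{-12} \cdot 11 = \left(- \frac{1}{12}\right) 11 = - \frac{11}{12}$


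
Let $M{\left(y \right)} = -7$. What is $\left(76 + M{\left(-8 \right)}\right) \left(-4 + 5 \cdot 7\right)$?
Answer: $2139$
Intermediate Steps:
$\left(76 + M{\left(-8 \right)}\right) \left(-4 + 5 \cdot 7\right) = \left(76 - 7\right) \left(-4 + 5 \cdot 7\right) = 69 \left(-4 + 35\right) = 69 \cdot 31 = 2139$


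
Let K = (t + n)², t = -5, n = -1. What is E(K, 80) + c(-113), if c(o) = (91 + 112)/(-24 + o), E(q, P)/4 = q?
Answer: 19525/137 ≈ 142.52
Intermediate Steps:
K = 36 (K = (-5 - 1)² = (-6)² = 36)
E(q, P) = 4*q
c(o) = 203/(-24 + o)
E(K, 80) + c(-113) = 4*36 + 203/(-24 - 113) = 144 + 203/(-137) = 144 + 203*(-1/137) = 144 - 203/137 = 19525/137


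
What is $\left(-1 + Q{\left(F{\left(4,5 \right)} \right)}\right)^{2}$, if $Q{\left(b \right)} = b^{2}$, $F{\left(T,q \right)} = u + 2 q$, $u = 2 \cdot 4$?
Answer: $104329$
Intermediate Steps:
$u = 8$
$F{\left(T,q \right)} = 8 + 2 q$
$\left(-1 + Q{\left(F{\left(4,5 \right)} \right)}\right)^{2} = \left(-1 + \left(8 + 2 \cdot 5\right)^{2}\right)^{2} = \left(-1 + \left(8 + 10\right)^{2}\right)^{2} = \left(-1 + 18^{2}\right)^{2} = \left(-1 + 324\right)^{2} = 323^{2} = 104329$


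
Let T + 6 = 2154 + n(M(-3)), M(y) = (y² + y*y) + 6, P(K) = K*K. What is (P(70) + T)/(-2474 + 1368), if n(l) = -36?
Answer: -3506/553 ≈ -6.3400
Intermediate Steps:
P(K) = K²
M(y) = 6 + 2*y² (M(y) = (y² + y²) + 6 = 2*y² + 6 = 6 + 2*y²)
T = 2112 (T = -6 + (2154 - 36) = -6 + 2118 = 2112)
(P(70) + T)/(-2474 + 1368) = (70² + 2112)/(-2474 + 1368) = (4900 + 2112)/(-1106) = 7012*(-1/1106) = -3506/553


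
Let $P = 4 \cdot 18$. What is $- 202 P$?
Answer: $-14544$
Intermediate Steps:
$P = 72$
$- 202 P = \left(-202\right) 72 = -14544$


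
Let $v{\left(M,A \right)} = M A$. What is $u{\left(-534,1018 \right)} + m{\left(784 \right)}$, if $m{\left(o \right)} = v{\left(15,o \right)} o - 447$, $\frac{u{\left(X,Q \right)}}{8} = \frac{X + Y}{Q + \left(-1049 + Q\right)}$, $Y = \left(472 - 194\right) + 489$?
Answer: $\frac{9099542755}{987} \approx 9.2194 \cdot 10^{6}$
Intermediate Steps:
$Y = 767$ ($Y = 278 + 489 = 767$)
$v{\left(M,A \right)} = A M$
$u{\left(X,Q \right)} = \frac{8 \left(767 + X\right)}{-1049 + 2 Q}$ ($u{\left(X,Q \right)} = 8 \frac{X + 767}{Q + \left(-1049 + Q\right)} = 8 \frac{767 + X}{-1049 + 2 Q} = \frac{8 \left(767 + X\right)}{-1049 + 2 Q}$)
$m{\left(o \right)} = -447 + 15 o^{2}$ ($m{\left(o \right)} = o 15 o - 447 = 15 o o - 447 = 15 o^{2} - 447 = -447 + 15 o^{2}$)
$u{\left(-534,1018 \right)} + m{\left(784 \right)} = \frac{8 \left(767 - 534\right)}{-1049 + 2 \cdot 1018} - \left(447 - 15 \cdot 784^{2}\right) = 8 \frac{1}{-1049 + 2036} \cdot 233 + \left(-447 + 15 \cdot 614656\right) = 8 \cdot \frac{1}{987} \cdot 233 + \left(-447 + 9219840\right) = 8 \cdot \frac{1}{987} \cdot 233 + 9219393 = \frac{1864}{987} + 9219393 = \frac{9099542755}{987}$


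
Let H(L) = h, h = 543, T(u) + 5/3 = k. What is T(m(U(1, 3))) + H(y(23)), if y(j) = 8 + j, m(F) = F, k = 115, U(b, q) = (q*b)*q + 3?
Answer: 1969/3 ≈ 656.33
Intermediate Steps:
U(b, q) = 3 + b*q**2 (U(b, q) = (b*q)*q + 3 = b*q**2 + 3 = 3 + b*q**2)
T(u) = 340/3 (T(u) = -5/3 + 115 = 340/3)
H(L) = 543
T(m(U(1, 3))) + H(y(23)) = 340/3 + 543 = 1969/3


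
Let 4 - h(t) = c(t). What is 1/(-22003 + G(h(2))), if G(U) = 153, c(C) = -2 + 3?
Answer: -1/21850 ≈ -4.5767e-5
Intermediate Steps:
c(C) = 1
h(t) = 3 (h(t) = 4 - 1*1 = 4 - 1 = 3)
1/(-22003 + G(h(2))) = 1/(-22003 + 153) = 1/(-21850) = -1/21850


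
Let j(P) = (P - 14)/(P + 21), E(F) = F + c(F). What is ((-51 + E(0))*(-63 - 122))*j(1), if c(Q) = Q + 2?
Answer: -117845/22 ≈ -5356.6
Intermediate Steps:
c(Q) = 2 + Q
E(F) = 2 + 2*F (E(F) = F + (2 + F) = 2 + 2*F)
j(P) = (-14 + P)/(21 + P)
((-51 + E(0))*(-63 - 122))*j(1) = ((-51 + (2 + 2*0))*(-63 - 122))*((-14 + 1)/(21 + 1)) = ((-51 + (2 + 0))*(-185))*(-13/22) = ((-51 + 2)*(-185))*((1/22)*(-13)) = -49*(-185)*(-13/22) = 9065*(-13/22) = -117845/22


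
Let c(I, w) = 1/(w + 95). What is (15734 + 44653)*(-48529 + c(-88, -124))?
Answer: -84985161354/29 ≈ -2.9305e+9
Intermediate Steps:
c(I, w) = 1/(95 + w)
(15734 + 44653)*(-48529 + c(-88, -124)) = (15734 + 44653)*(-48529 + 1/(95 - 124)) = 60387*(-48529 + 1/(-29)) = 60387*(-48529 - 1/29) = 60387*(-1407342/29) = -84985161354/29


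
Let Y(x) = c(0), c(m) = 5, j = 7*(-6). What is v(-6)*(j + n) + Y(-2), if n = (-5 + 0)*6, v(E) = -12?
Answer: 869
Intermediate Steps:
j = -42
Y(x) = 5
n = -30 (n = -5*6 = -30)
v(-6)*(j + n) + Y(-2) = -12*(-42 - 30) + 5 = -12*(-72) + 5 = 864 + 5 = 869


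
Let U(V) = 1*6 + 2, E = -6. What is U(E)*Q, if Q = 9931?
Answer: 79448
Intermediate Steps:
U(V) = 8 (U(V) = 6 + 2 = 8)
U(E)*Q = 8*9931 = 79448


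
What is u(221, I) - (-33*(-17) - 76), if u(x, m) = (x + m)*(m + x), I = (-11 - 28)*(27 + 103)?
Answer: 23512316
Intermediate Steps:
I = -5070 (I = -39*130 = -5070)
u(x, m) = (m + x)² (u(x, m) = (m + x)*(m + x) = (m + x)²)
u(221, I) - (-33*(-17) - 76) = (-5070 + 221)² - (-33*(-17) - 76) = (-4849)² - (561 - 76) = 23512801 - 1*485 = 23512801 - 485 = 23512316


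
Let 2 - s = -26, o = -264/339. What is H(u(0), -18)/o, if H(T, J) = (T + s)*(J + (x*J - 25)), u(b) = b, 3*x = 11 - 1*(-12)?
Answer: 143171/22 ≈ 6507.8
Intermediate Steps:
x = 23/3 (x = (11 - 1*(-12))/3 = (11 + 12)/3 = (⅓)*23 = 23/3 ≈ 7.6667)
o = -88/113 (o = -264*1/339 = -88/113 ≈ -0.77876)
s = 28 (s = 2 - 1*(-26) = 2 + 26 = 28)
H(T, J) = (-25 + 26*J/3)*(28 + T) (H(T, J) = (T + 28)*(J + (23*J/3 - 25)) = (28 + T)*(J + (-25 + 23*J/3)) = (28 + T)*(-25 + 26*J/3) = (-25 + 26*J/3)*(28 + T))
H(u(0), -18)/o = (-700 - 25*0 + (728/3)*(-18) + (26/3)*(-18)*0)/(-88/113) = (-700 + 0 - 4368 + 0)*(-113/88) = -5068*(-113/88) = 143171/22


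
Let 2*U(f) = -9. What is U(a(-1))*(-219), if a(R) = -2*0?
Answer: 1971/2 ≈ 985.50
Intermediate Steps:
a(R) = 0
U(f) = -9/2 (U(f) = (½)*(-9) = -9/2)
U(a(-1))*(-219) = -9/2*(-219) = 1971/2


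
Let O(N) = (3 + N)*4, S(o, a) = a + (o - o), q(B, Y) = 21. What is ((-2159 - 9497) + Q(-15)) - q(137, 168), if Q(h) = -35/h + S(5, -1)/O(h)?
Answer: -560383/48 ≈ -11675.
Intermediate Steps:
S(o, a) = a (S(o, a) = a + 0 = a)
O(N) = 12 + 4*N
Q(h) = -1/(12 + 4*h) - 35/h (Q(h) = -35/h - 1/(12 + 4*h) = -1/(12 + 4*h) - 35/h)
((-2159 - 9497) + Q(-15)) - q(137, 168) = ((-2159 - 9497) + (3/4)*(-140 - 47*(-15))/(-15*(3 - 15))) - 1*21 = (-11656 + (3/4)*(-1/15)*(-140 + 705)/(-12)) - 21 = (-11656 + (3/4)*(-1/15)*(-1/12)*565) - 21 = (-11656 + 113/48) - 21 = -559375/48 - 21 = -560383/48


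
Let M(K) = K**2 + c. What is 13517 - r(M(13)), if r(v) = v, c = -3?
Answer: 13351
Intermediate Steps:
M(K) = -3 + K**2 (M(K) = K**2 - 3 = -3 + K**2)
13517 - r(M(13)) = 13517 - (-3 + 13**2) = 13517 - (-3 + 169) = 13517 - 1*166 = 13517 - 166 = 13351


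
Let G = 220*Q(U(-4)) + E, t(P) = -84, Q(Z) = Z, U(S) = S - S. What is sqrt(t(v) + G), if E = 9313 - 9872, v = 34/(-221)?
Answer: I*sqrt(643) ≈ 25.357*I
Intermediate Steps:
U(S) = 0
v = -2/13 (v = 34*(-1/221) = -2/13 ≈ -0.15385)
E = -559
G = -559 (G = 220*0 - 559 = 0 - 559 = -559)
sqrt(t(v) + G) = sqrt(-84 - 559) = sqrt(-643) = I*sqrt(643)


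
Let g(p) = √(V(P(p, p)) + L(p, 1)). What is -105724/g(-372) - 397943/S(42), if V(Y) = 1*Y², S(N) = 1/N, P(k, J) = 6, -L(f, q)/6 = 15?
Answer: -16713606 + 52862*I*√6/9 ≈ -1.6714e+7 + 14387.0*I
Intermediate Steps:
L(f, q) = -90 (L(f, q) = -6*15 = -90)
V(Y) = Y²
g(p) = 3*I*√6 (g(p) = √(6² - 90) = √(36 - 90) = √(-54) = 3*I*√6)
-105724/g(-372) - 397943/S(42) = -105724*(-I*√6/18) - 397943/(1/42) = -(-52862)*I*√6/9 - 397943/1/42 = 52862*I*√6/9 - 397943*42 = 52862*I*√6/9 - 16713606 = -16713606 + 52862*I*√6/9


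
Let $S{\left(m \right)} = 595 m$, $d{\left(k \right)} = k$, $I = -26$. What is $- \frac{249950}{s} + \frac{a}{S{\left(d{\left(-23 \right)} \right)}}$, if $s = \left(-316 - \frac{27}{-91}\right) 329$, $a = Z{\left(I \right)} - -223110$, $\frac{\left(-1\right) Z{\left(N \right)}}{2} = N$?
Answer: $- \frac{256860036856}{18478349155} \approx -13.901$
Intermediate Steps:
$Z{\left(N \right)} = - 2 N$
$a = 223162$ ($a = \left(-2\right) \left(-26\right) - -223110 = 52 + 223110 = 223162$)
$s = - \frac{1350263}{13}$ ($s = \left(-316 - - \frac{27}{91}\right) 329 = \left(-316 + \frac{27}{91}\right) 329 = \left(- \frac{28729}{91}\right) 329 = - \frac{1350263}{13} \approx -1.0387 \cdot 10^{5}$)
$- \frac{249950}{s} + \frac{a}{S{\left(d{\left(-23 \right)} \right)}} = - \frac{249950}{- \frac{1350263}{13}} + \frac{223162}{595 \left(-23\right)} = \left(-249950\right) \left(- \frac{13}{1350263}\right) + \frac{223162}{-13685} = \frac{3249350}{1350263} + 223162 \left(- \frac{1}{13685}\right) = \frac{3249350}{1350263} - \frac{223162}{13685} = - \frac{256860036856}{18478349155}$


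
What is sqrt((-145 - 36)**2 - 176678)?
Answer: I*sqrt(143917) ≈ 379.36*I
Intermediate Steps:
sqrt((-145 - 36)**2 - 176678) = sqrt((-181)**2 - 176678) = sqrt(32761 - 176678) = sqrt(-143917) = I*sqrt(143917)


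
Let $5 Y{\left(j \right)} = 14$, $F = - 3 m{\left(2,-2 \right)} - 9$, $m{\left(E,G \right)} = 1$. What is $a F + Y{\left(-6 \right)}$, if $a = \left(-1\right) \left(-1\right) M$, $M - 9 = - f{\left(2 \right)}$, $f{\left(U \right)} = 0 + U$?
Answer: $- \frac{406}{5} \approx -81.2$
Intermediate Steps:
$f{\left(U \right)} = U$
$F = -12$ ($F = \left(-3\right) 1 - 9 = -3 - 9 = -12$)
$M = 7$ ($M = 9 - 2 = 7$)
$Y{\left(j \right)} = \frac{14}{5}$ ($Y{\left(j \right)} = \frac{1}{5} \cdot 14 = \frac{14}{5}$)
$a = 7$ ($a = \left(-1\right) \left(-1\right) 7 = 1 \cdot 7 = 7$)
$a F + Y{\left(-6 \right)} = 7 \left(-12\right) + \frac{14}{5} = -84 + \frac{14}{5} = - \frac{406}{5}$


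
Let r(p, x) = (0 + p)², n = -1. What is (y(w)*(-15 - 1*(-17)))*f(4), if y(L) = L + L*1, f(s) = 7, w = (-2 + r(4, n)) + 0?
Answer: 392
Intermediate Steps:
r(p, x) = p²
w = 14 (w = (-2 + 4²) + 0 = (-2 + 16) + 0 = 14 + 0 = 14)
y(L) = 2*L (y(L) = L + L = 2*L)
(y(w)*(-15 - 1*(-17)))*f(4) = ((2*14)*(-15 - 1*(-17)))*7 = (28*(-15 + 17))*7 = (28*2)*7 = 56*7 = 392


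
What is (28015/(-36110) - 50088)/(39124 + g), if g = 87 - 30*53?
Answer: -361741139/271698862 ≈ -1.3314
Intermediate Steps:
g = -1503 (g = 87 - 1590 = -1503)
(28015/(-36110) - 50088)/(39124 + g) = (28015/(-36110) - 50088)/(39124 - 1503) = (28015*(-1/36110) - 50088)/37621 = (-5603/7222 - 50088)*(1/37621) = -361741139/7222*1/37621 = -361741139/271698862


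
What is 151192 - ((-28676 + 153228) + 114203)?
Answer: -87563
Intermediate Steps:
151192 - ((-28676 + 153228) + 114203) = 151192 - (124552 + 114203) = 151192 - 1*238755 = 151192 - 238755 = -87563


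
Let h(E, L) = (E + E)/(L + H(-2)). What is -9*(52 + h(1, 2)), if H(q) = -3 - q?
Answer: -486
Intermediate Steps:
h(E, L) = 2*E/(-1 + L) (h(E, L) = (E + E)/(L + (-3 - 1*(-2))) = (2*E)/(L + (-3 + 2)) = (2*E)/(L - 1) = (2*E)/(-1 + L) = 2*E/(-1 + L))
-9*(52 + h(1, 2)) = -9*(52 + 2*1/(-1 + 2)) = -9*(52 + 2*1/1) = -9*(52 + 2*1*1) = -9*(52 + 2) = -9*54 = -486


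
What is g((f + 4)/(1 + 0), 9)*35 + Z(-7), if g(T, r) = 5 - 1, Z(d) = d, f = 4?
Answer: 133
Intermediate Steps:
g(T, r) = 4
g((f + 4)/(1 + 0), 9)*35 + Z(-7) = 4*35 - 7 = 140 - 7 = 133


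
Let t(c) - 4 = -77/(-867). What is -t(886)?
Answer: -3545/867 ≈ -4.0888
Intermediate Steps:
t(c) = 3545/867 (t(c) = 4 - 77/(-867) = 4 - 77*(-1/867) = 4 + 77/867 = 3545/867)
-t(886) = -1*3545/867 = -3545/867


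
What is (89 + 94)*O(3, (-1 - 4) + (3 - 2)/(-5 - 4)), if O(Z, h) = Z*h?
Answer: -2806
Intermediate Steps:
(89 + 94)*O(3, (-1 - 4) + (3 - 2)/(-5 - 4)) = (89 + 94)*(3*((-1 - 4) + (3 - 2)/(-5 - 4))) = 183*(3*(-5 + 1/(-9))) = 183*(3*(-5 + 1*(-⅑))) = 183*(3*(-5 - ⅑)) = 183*(3*(-46/9)) = 183*(-46/3) = -2806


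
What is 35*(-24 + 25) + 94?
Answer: 129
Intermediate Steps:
35*(-24 + 25) + 94 = 35*1 + 94 = 35 + 94 = 129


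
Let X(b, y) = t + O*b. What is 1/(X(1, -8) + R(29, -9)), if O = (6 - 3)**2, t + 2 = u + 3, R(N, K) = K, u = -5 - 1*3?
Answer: -1/7 ≈ -0.14286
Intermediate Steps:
u = -8 (u = -5 - 3 = -8)
t = -7 (t = -2 + (-8 + 3) = -2 - 5 = -7)
O = 9 (O = 3**2 = 9)
X(b, y) = -7 + 9*b
1/(X(1, -8) + R(29, -9)) = 1/((-7 + 9*1) - 9) = 1/((-7 + 9) - 9) = 1/(2 - 9) = 1/(-7) = -1/7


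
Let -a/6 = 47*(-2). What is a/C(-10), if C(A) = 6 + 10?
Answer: 141/4 ≈ 35.250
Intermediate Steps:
C(A) = 16
a = 564 (a = -282*(-2) = -6*(-94) = 564)
a/C(-10) = 564/16 = 564*(1/16) = 141/4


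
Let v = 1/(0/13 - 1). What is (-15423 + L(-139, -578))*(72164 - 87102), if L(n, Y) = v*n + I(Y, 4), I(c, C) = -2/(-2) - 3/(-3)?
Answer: 228282516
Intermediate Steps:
v = -1 (v = 1/(0*(1/13) - 1) = 1/(0 - 1) = 1/(-1) = -1)
I(c, C) = 2 (I(c, C) = -2*(-1/2) - 3*(-1/3) = 1 + 1 = 2)
L(n, Y) = 2 - n (L(n, Y) = -n + 2 = 2 - n)
(-15423 + L(-139, -578))*(72164 - 87102) = (-15423 + (2 - 1*(-139)))*(72164 - 87102) = (-15423 + (2 + 139))*(-14938) = (-15423 + 141)*(-14938) = -15282*(-14938) = 228282516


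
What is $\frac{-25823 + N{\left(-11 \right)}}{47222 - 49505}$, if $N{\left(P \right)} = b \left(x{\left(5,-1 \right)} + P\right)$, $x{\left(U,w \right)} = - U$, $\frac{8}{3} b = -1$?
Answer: $\frac{25817}{2283} \approx 11.308$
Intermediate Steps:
$b = - \frac{3}{8}$ ($b = \frac{3}{8} \left(-1\right) = - \frac{3}{8} \approx -0.375$)
$N{\left(P \right)} = \frac{15}{8} - \frac{3 P}{8}$ ($N{\left(P \right)} = - \frac{3 \left(\left(-1\right) 5 + P\right)}{8} = - \frac{3 \left(-5 + P\right)}{8} = \frac{15}{8} - \frac{3 P}{8}$)
$\frac{-25823 + N{\left(-11 \right)}}{47222 - 49505} = \frac{-25823 + \left(\frac{15}{8} - - \frac{33}{8}\right)}{47222 - 49505} = \frac{-25823 + \left(\frac{15}{8} + \frac{33}{8}\right)}{-2283} = \left(-25823 + 6\right) \left(- \frac{1}{2283}\right) = \left(-25817\right) \left(- \frac{1}{2283}\right) = \frac{25817}{2283}$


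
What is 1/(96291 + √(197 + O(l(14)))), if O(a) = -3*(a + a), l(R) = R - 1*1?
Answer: 96291/9271956562 - √119/9271956562 ≈ 1.0384e-5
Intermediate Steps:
l(R) = -1 + R (l(R) = R - 1 = -1 + R)
O(a) = -6*a
1/(96291 + √(197 + O(l(14)))) = 1/(96291 + √(197 - 6*(-1 + 14))) = 1/(96291 + √(197 - 6*13)) = 1/(96291 + √(197 - 78)) = 1/(96291 + √119)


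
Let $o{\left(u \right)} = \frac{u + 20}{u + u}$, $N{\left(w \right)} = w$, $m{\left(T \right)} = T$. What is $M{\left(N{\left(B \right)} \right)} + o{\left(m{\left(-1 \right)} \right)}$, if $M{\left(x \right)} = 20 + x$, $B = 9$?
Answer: $\frac{39}{2} \approx 19.5$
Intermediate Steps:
$o{\left(u \right)} = \frac{20 + u}{2 u}$
$M{\left(N{\left(B \right)} \right)} + o{\left(m{\left(-1 \right)} \right)} = \left(20 + 9\right) + \frac{20 - 1}{2 \left(-1\right)} = 29 + \frac{1}{2} \left(-1\right) 19 = 29 - \frac{19}{2} = \frac{39}{2}$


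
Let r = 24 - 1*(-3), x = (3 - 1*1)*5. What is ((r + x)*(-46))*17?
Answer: -28934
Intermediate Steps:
x = 10 (x = (3 - 1)*5 = 2*5 = 10)
r = 27 (r = 24 + 3 = 27)
((r + x)*(-46))*17 = ((27 + 10)*(-46))*17 = (37*(-46))*17 = -1702*17 = -28934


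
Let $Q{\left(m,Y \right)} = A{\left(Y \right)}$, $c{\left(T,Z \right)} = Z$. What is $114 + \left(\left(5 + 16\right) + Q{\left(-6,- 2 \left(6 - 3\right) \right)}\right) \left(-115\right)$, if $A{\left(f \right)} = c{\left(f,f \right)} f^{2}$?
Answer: $22539$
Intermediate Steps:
$A{\left(f \right)} = f^{3}$ ($A{\left(f \right)} = f f^{2} = f^{3}$)
$Q{\left(m,Y \right)} = Y^{3}$
$114 + \left(\left(5 + 16\right) + Q{\left(-6,- 2 \left(6 - 3\right) \right)}\right) \left(-115\right) = 114 + \left(\left(5 + 16\right) + \left(- 2 \left(6 - 3\right)\right)^{3}\right) \left(-115\right) = 114 + \left(21 + \left(\left(-2\right) 3\right)^{3}\right) \left(-115\right) = 114 + \left(21 + \left(-6\right)^{3}\right) \left(-115\right) = 114 + \left(21 - 216\right) \left(-115\right) = 114 - -22425 = 114 + 22425 = 22539$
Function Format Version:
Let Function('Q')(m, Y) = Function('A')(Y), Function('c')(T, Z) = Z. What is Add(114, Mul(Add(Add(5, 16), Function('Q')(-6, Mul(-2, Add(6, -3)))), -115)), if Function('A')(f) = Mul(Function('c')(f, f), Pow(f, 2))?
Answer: 22539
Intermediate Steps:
Function('A')(f) = Pow(f, 3) (Function('A')(f) = Mul(f, Pow(f, 2)) = Pow(f, 3))
Function('Q')(m, Y) = Pow(Y, 3)
Add(114, Mul(Add(Add(5, 16), Function('Q')(-6, Mul(-2, Add(6, -3)))), -115)) = Add(114, Mul(Add(Add(5, 16), Pow(Mul(-2, Add(6, -3)), 3)), -115)) = Add(114, Mul(Add(21, Pow(Mul(-2, 3), 3)), -115)) = Add(114, Mul(Add(21, Pow(-6, 3)), -115)) = Add(114, Mul(Add(21, -216), -115)) = Add(114, Mul(-195, -115)) = Add(114, 22425) = 22539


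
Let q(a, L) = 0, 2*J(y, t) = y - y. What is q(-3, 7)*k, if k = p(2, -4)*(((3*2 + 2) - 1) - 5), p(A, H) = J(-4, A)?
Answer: 0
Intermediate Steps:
J(y, t) = 0 (J(y, t) = (y - y)/2 = (½)*0 = 0)
p(A, H) = 0
k = 0 (k = 0*(((3*2 + 2) - 1) - 5) = 0*(((6 + 2) - 1) - 5) = 0*((8 - 1) - 5) = 0*(7 - 5) = 0*2 = 0)
q(-3, 7)*k = 0*0 = 0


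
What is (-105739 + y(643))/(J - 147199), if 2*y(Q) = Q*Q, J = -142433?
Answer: -28853/82752 ≈ -0.34867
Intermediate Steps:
y(Q) = Q²/2 (y(Q) = (Q*Q)/2 = Q²/2)
(-105739 + y(643))/(J - 147199) = (-105739 + (½)*643²)/(-142433 - 147199) = (-105739 + (½)*413449)/(-289632) = (-105739 + 413449/2)*(-1/289632) = (201971/2)*(-1/289632) = -28853/82752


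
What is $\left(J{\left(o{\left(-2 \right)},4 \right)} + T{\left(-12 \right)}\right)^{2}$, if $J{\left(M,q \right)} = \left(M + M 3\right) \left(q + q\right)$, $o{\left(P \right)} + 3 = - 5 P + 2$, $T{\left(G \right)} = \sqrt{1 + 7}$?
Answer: $82952 + 1152 \sqrt{2} \approx 84581.0$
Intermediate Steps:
$T{\left(G \right)} = 2 \sqrt{2}$ ($T{\left(G \right)} = \sqrt{8} = 2 \sqrt{2}$)
$o{\left(P \right)} = -1 - 5 P$ ($o{\left(P \right)} = -3 - \left(-2 + 5 P\right) = -1 - 5 P$)
$J{\left(M,q \right)} = 8 M q$ ($J{\left(M,q \right)} = \left(M + 3 M\right) 2 q = 4 M 2 q = 8 M q$)
$\left(J{\left(o{\left(-2 \right)},4 \right)} + T{\left(-12 \right)}\right)^{2} = \left(8 \left(-1 - -10\right) 4 + 2 \sqrt{2}\right)^{2} = \left(8 \left(-1 + 10\right) 4 + 2 \sqrt{2}\right)^{2} = \left(8 \cdot 9 \cdot 4 + 2 \sqrt{2}\right)^{2} = \left(288 + 2 \sqrt{2}\right)^{2}$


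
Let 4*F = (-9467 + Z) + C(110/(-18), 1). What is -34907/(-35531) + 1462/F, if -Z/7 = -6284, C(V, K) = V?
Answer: 6356684315/5518568327 ≈ 1.1519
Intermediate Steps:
Z = 43988 (Z = -7*(-6284) = 43988)
F = 155317/18 (F = ((-9467 + 43988) + 110/(-18))/4 = (34521 + 110*(-1/18))/4 = (34521 - 55/9)/4 = (¼)*(310634/9) = 155317/18 ≈ 8628.7)
-34907/(-35531) + 1462/F = -34907/(-35531) + 1462/(155317/18) = -34907*(-1/35531) + 1462*(18/155317) = 34907/35531 + 26316/155317 = 6356684315/5518568327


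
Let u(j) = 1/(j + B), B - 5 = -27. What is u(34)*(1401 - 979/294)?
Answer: 410915/3528 ≈ 116.47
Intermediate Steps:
B = -22 (B = 5 - 27 = -22)
u(j) = 1/(-22 + j) (u(j) = 1/(j - 22) = 1/(-22 + j))
u(34)*(1401 - 979/294) = (1401 - 979/294)/(-22 + 34) = (1401 - 979*1/294)/12 = (1401 - 979/294)/12 = (1/12)*(410915/294) = 410915/3528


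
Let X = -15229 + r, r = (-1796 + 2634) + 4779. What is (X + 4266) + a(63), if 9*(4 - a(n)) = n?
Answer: -5349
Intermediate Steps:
r = 5617 (r = 838 + 4779 = 5617)
X = -9612 (X = -15229 + 5617 = -9612)
a(n) = 4 - n/9
(X + 4266) + a(63) = (-9612 + 4266) + (4 - ⅑*63) = -5346 + (4 - 7) = -5346 - 3 = -5349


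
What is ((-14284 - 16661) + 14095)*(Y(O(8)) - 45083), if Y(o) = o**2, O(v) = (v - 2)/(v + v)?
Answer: 24308677775/32 ≈ 7.5965e+8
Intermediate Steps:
O(v) = (-2 + v)/(2*v) (O(v) = (-2 + v)/((2*v)) = (-2 + v)*(1/(2*v)) = (-2 + v)/(2*v))
((-14284 - 16661) + 14095)*(Y(O(8)) - 45083) = ((-14284 - 16661) + 14095)*(((1/2)*(-2 + 8)/8)**2 - 45083) = (-30945 + 14095)*(((1/2)*(1/8)*6)**2 - 45083) = -16850*((3/8)**2 - 45083) = -16850*(9/64 - 45083) = -16850*(-2885303/64) = 24308677775/32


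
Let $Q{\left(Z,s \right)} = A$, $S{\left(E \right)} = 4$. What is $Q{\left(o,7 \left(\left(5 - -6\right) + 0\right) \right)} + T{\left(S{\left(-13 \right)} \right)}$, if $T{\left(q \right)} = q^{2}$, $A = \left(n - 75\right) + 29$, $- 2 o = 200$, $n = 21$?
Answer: $-9$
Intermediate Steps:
$o = -100$ ($o = \left(- \frac{1}{2}\right) 200 = -100$)
$A = -25$ ($A = \left(21 - 75\right) + 29 = -54 + 29 = -25$)
$Q{\left(Z,s \right)} = -25$
$Q{\left(o,7 \left(\left(5 - -6\right) + 0\right) \right)} + T{\left(S{\left(-13 \right)} \right)} = -25 + 4^{2} = -25 + 16 = -9$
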